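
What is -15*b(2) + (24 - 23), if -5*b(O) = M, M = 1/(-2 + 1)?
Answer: -2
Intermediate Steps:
M = -1 (M = 1/(-1) = -1)
b(O) = ⅕ (b(O) = -⅕*(-1) = ⅕)
-15*b(2) + (24 - 23) = -15*⅕ + (24 - 23) = -3 + 1 = -2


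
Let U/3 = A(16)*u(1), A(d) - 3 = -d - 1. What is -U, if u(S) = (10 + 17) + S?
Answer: 1176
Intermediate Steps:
u(S) = 27 + S
A(d) = 2 - d (A(d) = 3 + (-d - 1) = 3 + (-1 - d) = 2 - d)
U = -1176 (U = 3*((2 - 1*16)*(27 + 1)) = 3*((2 - 16)*28) = 3*(-14*28) = 3*(-392) = -1176)
-U = -1*(-1176) = 1176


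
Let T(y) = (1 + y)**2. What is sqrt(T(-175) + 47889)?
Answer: 9*sqrt(965) ≈ 279.58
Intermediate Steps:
sqrt(T(-175) + 47889) = sqrt((1 - 175)**2 + 47889) = sqrt((-174)**2 + 47889) = sqrt(30276 + 47889) = sqrt(78165) = 9*sqrt(965)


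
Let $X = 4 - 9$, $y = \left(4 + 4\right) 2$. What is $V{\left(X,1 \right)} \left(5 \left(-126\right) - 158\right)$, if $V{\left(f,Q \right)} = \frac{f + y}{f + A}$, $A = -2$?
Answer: $\frac{8668}{7} \approx 1238.3$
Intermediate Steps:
$y = 16$ ($y = 8 \cdot 2 = 16$)
$X = -5$
$V{\left(f,Q \right)} = \frac{16 + f}{-2 + f}$ ($V{\left(f,Q \right)} = \frac{f + 16}{f - 2} = \frac{16 + f}{-2 + f}$)
$V{\left(X,1 \right)} \left(5 \left(-126\right) - 158\right) = \frac{16 - 5}{-2 - 5} \left(5 \left(-126\right) - 158\right) = \frac{1}{-7} \cdot 11 \left(-630 - 158\right) = \left(- \frac{1}{7}\right) 11 \left(-788\right) = \left(- \frac{11}{7}\right) \left(-788\right) = \frac{8668}{7}$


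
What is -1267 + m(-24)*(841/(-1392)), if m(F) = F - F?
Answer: -1267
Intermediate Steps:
m(F) = 0
-1267 + m(-24)*(841/(-1392)) = -1267 + 0*(841/(-1392)) = -1267 + 0*(841*(-1/1392)) = -1267 + 0*(-29/48) = -1267 + 0 = -1267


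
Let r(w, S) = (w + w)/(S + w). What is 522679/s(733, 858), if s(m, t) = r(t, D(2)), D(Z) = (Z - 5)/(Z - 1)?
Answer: 148963515/572 ≈ 2.6043e+5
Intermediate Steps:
D(Z) = (-5 + Z)/(-1 + Z)
r(w, S) = 2*w/(S + w) (r(w, S) = (2*w)/(S + w) = 2*w/(S + w))
s(m, t) = 2*t/(-3 + t) (s(m, t) = 2*t/((-5 + 2)/(-1 + 2) + t) = 2*t/(-3/1 + t) = 2*t/(1*(-3) + t) = 2*t/(-3 + t))
522679/s(733, 858) = 522679/((2*858/(-3 + 858))) = 522679/((2*858/855)) = 522679/((2*858*(1/855))) = 522679/(572/285) = 522679*(285/572) = 148963515/572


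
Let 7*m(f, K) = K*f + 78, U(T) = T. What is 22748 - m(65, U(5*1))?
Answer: 158833/7 ≈ 22690.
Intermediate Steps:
m(f, K) = 78/7 + K*f/7 (m(f, K) = (K*f + 78)/7 = (78 + K*f)/7 = 78/7 + K*f/7)
22748 - m(65, U(5*1)) = 22748 - (78/7 + (⅐)*(5*1)*65) = 22748 - (78/7 + (⅐)*5*65) = 22748 - (78/7 + 325/7) = 22748 - 1*403/7 = 22748 - 403/7 = 158833/7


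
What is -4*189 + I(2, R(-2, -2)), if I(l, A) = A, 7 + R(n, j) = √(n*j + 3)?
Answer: -763 + √7 ≈ -760.35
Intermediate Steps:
R(n, j) = -7 + √(3 + j*n) (R(n, j) = -7 + √(n*j + 3) = -7 + √(j*n + 3) = -7 + √(3 + j*n))
-4*189 + I(2, R(-2, -2)) = -4*189 + (-7 + √(3 - 2*(-2))) = -756 + (-7 + √(3 + 4)) = -756 + (-7 + √7) = -763 + √7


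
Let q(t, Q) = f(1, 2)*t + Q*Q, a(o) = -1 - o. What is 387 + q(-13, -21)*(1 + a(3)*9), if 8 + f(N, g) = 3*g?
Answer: -15958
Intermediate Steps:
f(N, g) = -8 + 3*g
q(t, Q) = Q² - 2*t (q(t, Q) = (-8 + 3*2)*t + Q*Q = (-8 + 6)*t + Q² = -2*t + Q² = Q² - 2*t)
387 + q(-13, -21)*(1 + a(3)*9) = 387 + ((-21)² - 2*(-13))*(1 + (-1 - 1*3)*9) = 387 + (441 + 26)*(1 + (-1 - 3)*9) = 387 + 467*(1 - 4*9) = 387 + 467*(1 - 36) = 387 + 467*(-35) = 387 - 16345 = -15958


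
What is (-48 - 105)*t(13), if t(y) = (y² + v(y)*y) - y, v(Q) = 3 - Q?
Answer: -3978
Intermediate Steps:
t(y) = y² - y + y*(3 - y) (t(y) = (y² + (3 - y)*y) - y = (y² + y*(3 - y)) - y = y² - y + y*(3 - y))
(-48 - 105)*t(13) = (-48 - 105)*(2*13) = -153*26 = -3978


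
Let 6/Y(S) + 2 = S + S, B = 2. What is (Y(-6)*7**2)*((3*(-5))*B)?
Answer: 630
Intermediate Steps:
Y(S) = 6/(-2 + 2*S) (Y(S) = 6/(-2 + (S + S)) = 6/(-2 + 2*S))
(Y(-6)*7**2)*((3*(-5))*B) = ((3/(-1 - 6))*7**2)*((3*(-5))*2) = ((3/(-7))*49)*(-15*2) = ((3*(-1/7))*49)*(-30) = -3/7*49*(-30) = -21*(-30) = 630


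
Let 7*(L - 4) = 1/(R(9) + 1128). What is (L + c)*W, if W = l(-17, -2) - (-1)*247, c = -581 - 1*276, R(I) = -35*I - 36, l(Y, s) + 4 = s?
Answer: -1118111306/5439 ≈ -2.0557e+5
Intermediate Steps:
l(Y, s) = -4 + s
R(I) = -36 - 35*I
c = -857 (c = -581 - 276 = -857)
L = 21757/5439 (L = 4 + 1/(7*((-36 - 35*9) + 1128)) = 4 + 1/(7*((-36 - 315) + 1128)) = 4 + 1/(7*(-351 + 1128)) = 4 + (⅐)/777 = 4 + (⅐)*(1/777) = 4 + 1/5439 = 21757/5439 ≈ 4.0002)
W = 241 (W = (-4 - 2) - (-1)*247 = -6 - 1*(-247) = -6 + 247 = 241)
(L + c)*W = (21757/5439 - 857)*241 = -4639466/5439*241 = -1118111306/5439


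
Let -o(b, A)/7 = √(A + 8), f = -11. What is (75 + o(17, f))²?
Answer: 5478 - 1050*I*√3 ≈ 5478.0 - 1818.7*I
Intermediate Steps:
o(b, A) = -7*√(8 + A) (o(b, A) = -7*√(A + 8) = -7*√(8 + A))
(75 + o(17, f))² = (75 - 7*√(8 - 11))² = (75 - 7*I*√3)²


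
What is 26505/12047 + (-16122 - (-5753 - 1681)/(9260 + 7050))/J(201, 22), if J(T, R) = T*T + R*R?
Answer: 1036198394472/573810958175 ≈ 1.8058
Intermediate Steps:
J(T, R) = R² + T² (J(T, R) = T² + R² = R² + T²)
26505/12047 + (-16122 - (-5753 - 1681)/(9260 + 7050))/J(201, 22) = 26505/12047 + (-16122 - (-5753 - 1681)/(9260 + 7050))/(22² + 201²) = 26505*(1/12047) + (-16122 - (-7434)/16310)/(484 + 40401) = 26505/12047 + (-16122 - (-7434)/16310)/40885 = 26505/12047 + (-16122 - 1*(-531/1165))*(1/40885) = 26505/12047 + (-16122 + 531/1165)*(1/40885) = 26505/12047 - 18781599/1165*1/40885 = 26505/12047 - 18781599/47631025 = 1036198394472/573810958175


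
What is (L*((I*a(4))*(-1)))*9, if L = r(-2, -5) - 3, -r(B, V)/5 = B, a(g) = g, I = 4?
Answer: -1008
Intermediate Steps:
r(B, V) = -5*B
L = 7 (L = -5*(-2) - 3 = 10 - 3 = 7)
(L*((I*a(4))*(-1)))*9 = (7*((4*4)*(-1)))*9 = (7*(16*(-1)))*9 = (7*(-16))*9 = -112*9 = -1008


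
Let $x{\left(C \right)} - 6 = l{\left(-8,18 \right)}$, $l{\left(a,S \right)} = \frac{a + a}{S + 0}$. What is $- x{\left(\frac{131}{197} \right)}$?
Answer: $- \frac{46}{9} \approx -5.1111$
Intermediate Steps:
$l{\left(a,S \right)} = \frac{2 a}{S}$
$x{\left(C \right)} = \frac{46}{9}$ ($x{\left(C \right)} = 6 + 2 \left(-8\right) \frac{1}{18} = 6 - \frac{8}{9} = \frac{46}{9}$)
$- x{\left(\frac{131}{197} \right)} = \left(-1\right) \frac{46}{9} = - \frac{46}{9}$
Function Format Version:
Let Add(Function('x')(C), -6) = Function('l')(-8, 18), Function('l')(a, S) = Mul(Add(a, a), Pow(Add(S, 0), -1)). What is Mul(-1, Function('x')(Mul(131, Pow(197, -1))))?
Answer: Rational(-46, 9) ≈ -5.1111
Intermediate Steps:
Function('l')(a, S) = Mul(2, a, Pow(S, -1)) (Function('l')(a, S) = Mul(Mul(2, a), Pow(S, -1)) = Mul(2, a, Pow(S, -1)))
Function('x')(C) = Rational(46, 9) (Function('x')(C) = Add(6, Mul(2, -8, Pow(18, -1))) = Add(6, Mul(2, -8, Rational(1, 18))) = Add(6, Rational(-8, 9)) = Rational(46, 9))
Mul(-1, Function('x')(Mul(131, Pow(197, -1)))) = Mul(-1, Rational(46, 9)) = Rational(-46, 9)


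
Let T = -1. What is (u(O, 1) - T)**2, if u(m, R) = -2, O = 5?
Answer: 1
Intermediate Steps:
(u(O, 1) - T)**2 = (-2 - 1*(-1))**2 = (-2 + 1)**2 = (-1)**2 = 1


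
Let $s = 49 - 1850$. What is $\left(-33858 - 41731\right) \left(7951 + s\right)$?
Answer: $-464872350$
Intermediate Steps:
$s = -1801$ ($s = 49 - 1850 = -1801$)
$\left(-33858 - 41731\right) \left(7951 + s\right) = \left(-33858 - 41731\right) \left(7951 - 1801\right) = \left(-75589\right) 6150 = -464872350$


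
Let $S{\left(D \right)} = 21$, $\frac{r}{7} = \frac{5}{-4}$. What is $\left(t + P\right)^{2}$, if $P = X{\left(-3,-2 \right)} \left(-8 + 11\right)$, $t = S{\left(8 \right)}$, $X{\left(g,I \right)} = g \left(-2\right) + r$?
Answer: $\frac{2601}{16} \approx 162.56$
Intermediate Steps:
$r = - \frac{35}{4}$ ($r = 7 \frac{5}{-4} = 7 \cdot 5 \left(- \frac{1}{4}\right) = 7 \left(- \frac{5}{4}\right) = - \frac{35}{4} \approx -8.75$)
$X{\left(g,I \right)} = - \frac{35}{4} - 2 g$ ($X{\left(g,I \right)} = g \left(-2\right) - \frac{35}{4} = - 2 g - \frac{35}{4} = - \frac{35}{4} - 2 g$)
$t = 21$
$P = - \frac{33}{4}$ ($P = \left(- \frac{35}{4} - -6\right) \left(-8 + 11\right) = \left(- \frac{35}{4} + 6\right) 3 = \left(- \frac{11}{4}\right) 3 = - \frac{33}{4} \approx -8.25$)
$\left(t + P\right)^{2} = \left(21 - \frac{33}{4}\right)^{2} = \left(\frac{51}{4}\right)^{2} = \frac{2601}{16}$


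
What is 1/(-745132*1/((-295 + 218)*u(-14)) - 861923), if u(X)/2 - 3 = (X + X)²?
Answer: -60599/52231299311 ≈ -1.1602e-6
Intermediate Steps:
u(X) = 6 + 8*X² (u(X) = 6 + 2*(X + X)² = 6 + 2*(2*X)² = 6 + 2*(4*X²) = 6 + 8*X²)
1/(-745132*1/((-295 + 218)*u(-14)) - 861923) = 1/(-745132*1/((-295 + 218)*(6 + 8*(-14)²)) - 861923) = 1/(-745132*(-1/(77*(6 + 8*196))) - 861923) = 1/(-745132*(-1/(77*(6 + 1568))) - 861923) = 1/(-745132/((-77*1574)) - 861923) = 1/(-745132/(-121198) - 861923) = 1/(-745132*(-1/121198) - 861923) = 1/(372566/60599 - 861923) = 1/(-52231299311/60599) = -60599/52231299311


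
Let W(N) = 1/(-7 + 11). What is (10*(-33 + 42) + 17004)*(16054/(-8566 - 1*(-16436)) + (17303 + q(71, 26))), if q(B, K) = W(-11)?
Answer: 2328076842861/7870 ≈ 2.9582e+8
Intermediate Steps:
W(N) = ¼ (W(N) = 1/4 = ¼)
q(B, K) = ¼
(10*(-33 + 42) + 17004)*(16054/(-8566 - 1*(-16436)) + (17303 + q(71, 26))) = (10*(-33 + 42) + 17004)*(16054/(-8566 - 1*(-16436)) + (17303 + ¼)) = (10*9 + 17004)*(16054/(-8566 + 16436) + 69213/4) = (90 + 17004)*(16054/7870 + 69213/4) = 17094*(16054*(1/7870) + 69213/4) = 17094*(8027/3935 + 69213/4) = 17094*(272385263/15740) = 2328076842861/7870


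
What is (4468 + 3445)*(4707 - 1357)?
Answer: 26508550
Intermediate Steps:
(4468 + 3445)*(4707 - 1357) = 7913*3350 = 26508550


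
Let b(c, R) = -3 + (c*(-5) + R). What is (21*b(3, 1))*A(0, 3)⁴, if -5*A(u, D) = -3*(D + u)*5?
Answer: -2342277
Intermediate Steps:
A(u, D) = 3*D + 3*u (A(u, D) = -(-3*(D + u))*5/5 = -(-3*D - 3*u)*5/5 = -(-15*D - 15*u)/5 = 3*D + 3*u)
b(c, R) = -3 + R - 5*c (b(c, R) = -3 + (-5*c + R) = -3 + (R - 5*c) = -3 + R - 5*c)
(21*b(3, 1))*A(0, 3)⁴ = (21*(-3 + 1 - 5*3))*(3*3 + 3*0)⁴ = (21*(-3 + 1 - 15))*(9 + 0)⁴ = (21*(-17))*9⁴ = -357*6561 = -2342277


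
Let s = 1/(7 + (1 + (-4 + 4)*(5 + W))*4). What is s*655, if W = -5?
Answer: 655/11 ≈ 59.545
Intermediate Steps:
s = 1/11 (s = 1/(7 + (1 + (-4 + 4)*(5 - 5))*4) = 1/(7 + (1 + 0*0)*4) = 1/(7 + (1 + 0)*4) = 1/(7 + 1*4) = 1/(7 + 4) = 1/11 ≈ 0.090909)
s*655 = (1/11)*655 = 655/11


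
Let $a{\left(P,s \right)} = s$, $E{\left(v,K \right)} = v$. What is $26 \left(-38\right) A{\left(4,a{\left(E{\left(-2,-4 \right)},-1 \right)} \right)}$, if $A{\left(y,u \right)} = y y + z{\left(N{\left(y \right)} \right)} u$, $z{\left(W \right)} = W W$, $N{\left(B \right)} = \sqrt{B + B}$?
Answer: $-7904$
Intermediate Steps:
$N{\left(B \right)} = \sqrt{2} \sqrt{B}$ ($N{\left(B \right)} = \sqrt{2 B} = \sqrt{2} \sqrt{B}$)
$z{\left(W \right)} = W^{2}$
$A{\left(y,u \right)} = y^{2} + 2 u y$ ($A{\left(y,u \right)} = y y + \left(\sqrt{2} \sqrt{y}\right)^{2} u = y^{2} + 2 y u = y^{2} + 2 u y$)
$26 \left(-38\right) A{\left(4,a{\left(E{\left(-2,-4 \right)},-1 \right)} \right)} = 26 \left(-38\right) 4 \left(4 + 2 \left(-1\right)\right) = - 988 \cdot 4 \left(4 - 2\right) = - 988 \cdot 4 \cdot 2 = \left(-988\right) 8 = -7904$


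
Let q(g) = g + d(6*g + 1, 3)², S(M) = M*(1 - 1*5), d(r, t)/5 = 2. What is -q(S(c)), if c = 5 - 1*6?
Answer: -104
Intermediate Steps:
d(r, t) = 10 (d(r, t) = 5*2 = 10)
c = -1 (c = 5 - 6 = -1)
S(M) = -4*M (S(M) = M*(1 - 5) = M*(-4) = -4*M)
q(g) = 100 + g (q(g) = g + 10² = g + 100 = 100 + g)
-q(S(c)) = -(100 - 4*(-1)) = -(100 + 4) = -1*104 = -104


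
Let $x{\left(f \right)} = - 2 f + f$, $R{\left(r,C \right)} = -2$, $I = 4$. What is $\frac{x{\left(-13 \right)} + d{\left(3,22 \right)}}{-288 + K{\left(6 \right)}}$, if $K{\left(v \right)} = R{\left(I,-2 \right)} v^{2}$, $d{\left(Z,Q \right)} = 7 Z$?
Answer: $- \frac{17}{180} \approx -0.094444$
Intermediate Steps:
$x{\left(f \right)} = - f$
$K{\left(v \right)} = - 2 v^{2}$
$\frac{x{\left(-13 \right)} + d{\left(3,22 \right)}}{-288 + K{\left(6 \right)}} = \frac{\left(-1\right) \left(-13\right) + 7 \cdot 3}{-288 - 2 \cdot 6^{2}} = \frac{13 + 21}{-288 - 72} = \frac{34}{-288 - 72} = \frac{34}{-360} = 34 \left(- \frac{1}{360}\right) = - \frac{17}{180}$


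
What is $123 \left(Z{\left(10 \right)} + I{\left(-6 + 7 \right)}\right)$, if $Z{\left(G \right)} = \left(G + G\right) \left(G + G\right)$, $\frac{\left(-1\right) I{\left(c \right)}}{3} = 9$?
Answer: $45879$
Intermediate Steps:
$I{\left(c \right)} = -27$ ($I{\left(c \right)} = \left(-3\right) 9 = -27$)
$Z{\left(G \right)} = 4 G^{2}$ ($Z{\left(G \right)} = 2 G 2 G = 4 G^{2}$)
$123 \left(Z{\left(10 \right)} + I{\left(-6 + 7 \right)}\right) = 123 \left(4 \cdot 10^{2} - 27\right) = 123 \left(4 \cdot 100 - 27\right) = 123 \left(400 - 27\right) = 123 \cdot 373 = 45879$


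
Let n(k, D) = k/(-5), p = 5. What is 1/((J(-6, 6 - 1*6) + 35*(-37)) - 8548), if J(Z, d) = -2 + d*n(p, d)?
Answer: -1/9845 ≈ -0.00010157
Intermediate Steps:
n(k, D) = -k/5 (n(k, D) = k*(-⅕) = -k/5)
J(Z, d) = -2 - d (J(Z, d) = -2 + d*(-⅕*5) = -2 + d*(-1) = -2 - d)
1/((J(-6, 6 - 1*6) + 35*(-37)) - 8548) = 1/(((-2 - (6 - 1*6)) + 35*(-37)) - 8548) = 1/(((-2 - (6 - 6)) - 1295) - 8548) = 1/(((-2 - 1*0) - 1295) - 8548) = 1/(((-2 + 0) - 1295) - 8548) = 1/((-2 - 1295) - 8548) = 1/(-1297 - 8548) = 1/(-9845) = -1/9845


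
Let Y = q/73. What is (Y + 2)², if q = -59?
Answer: 7569/5329 ≈ 1.4203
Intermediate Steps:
Y = -59/73 ≈ -0.80822
(Y + 2)² = (-59/73 + 2)² = (87/73)² = 7569/5329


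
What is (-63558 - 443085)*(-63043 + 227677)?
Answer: -83410663662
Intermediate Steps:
(-63558 - 443085)*(-63043 + 227677) = -506643*164634 = -83410663662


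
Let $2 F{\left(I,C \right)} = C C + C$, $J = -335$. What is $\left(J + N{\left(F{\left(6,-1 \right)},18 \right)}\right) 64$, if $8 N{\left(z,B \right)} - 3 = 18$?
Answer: $-21272$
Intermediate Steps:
$F{\left(I,C \right)} = \frac{C}{2} + \frac{C^{2}}{2}$ ($F{\left(I,C \right)} = \frac{C C + C}{2} = \frac{C^{2} + C}{2} = \frac{C + C^{2}}{2} = \frac{C}{2} + \frac{C^{2}}{2}$)
$N{\left(z,B \right)} = \frac{21}{8}$ ($N{\left(z,B \right)} = \frac{3}{8} + \frac{1}{8} \cdot 18 = \frac{3}{8} + \frac{9}{4} = \frac{21}{8}$)
$\left(J + N{\left(F{\left(6,-1 \right)},18 \right)}\right) 64 = \left(-335 + \frac{21}{8}\right) 64 = \left(- \frac{2659}{8}\right) 64 = -21272$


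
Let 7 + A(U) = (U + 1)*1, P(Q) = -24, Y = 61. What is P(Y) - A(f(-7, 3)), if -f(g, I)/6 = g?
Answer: -60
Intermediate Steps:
f(g, I) = -6*g
A(U) = -6 + U (A(U) = -7 + (U + 1)*1 = -7 + (1 + U)*1 = -7 + (1 + U) = -6 + U)
P(Y) - A(f(-7, 3)) = -24 - (-6 - 6*(-7)) = -24 - (-6 + 42) = -24 - 1*36 = -24 - 36 = -60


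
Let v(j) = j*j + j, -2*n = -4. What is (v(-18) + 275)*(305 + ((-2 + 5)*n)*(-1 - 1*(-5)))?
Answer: 191149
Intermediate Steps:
n = 2 (n = -½*(-4) = 2)
v(j) = j + j² (v(j) = j² + j = j + j²)
(v(-18) + 275)*(305 + ((-2 + 5)*n)*(-1 - 1*(-5))) = (-18*(1 - 18) + 275)*(305 + ((-2 + 5)*2)*(-1 - 1*(-5))) = (-18*(-17) + 275)*(305 + (3*2)*(-1 + 5)) = (306 + 275)*(305 + 6*4) = 581*(305 + 24) = 581*329 = 191149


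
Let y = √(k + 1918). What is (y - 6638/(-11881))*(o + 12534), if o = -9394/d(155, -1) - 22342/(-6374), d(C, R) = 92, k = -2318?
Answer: 6050716209405/870889181 + 18230539950*I/73301 ≈ 6947.7 + 2.4871e+5*I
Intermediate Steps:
y = 20*I (y = √(-2318 + 1918) = √(-400) = 20*I ≈ 20.0*I)
o = -14455473/146602 (o = -9394/92 - 22342/(-6374) = -9394*1/92 - 22342*(-1/6374) = -4697/46 + 11171/3187 = -14455473/146602 ≈ -98.604)
(y - 6638/(-11881))*(o + 12534) = (20*I - 6638/(-11881))*(-14455473/146602 + 12534) = (20*I - 6638*(-1/11881))*(1823053995/146602) = (20*I + 6638/11881)*(1823053995/146602) = (6638/11881 + 20*I)*(1823053995/146602) = 6050716209405/870889181 + 18230539950*I/73301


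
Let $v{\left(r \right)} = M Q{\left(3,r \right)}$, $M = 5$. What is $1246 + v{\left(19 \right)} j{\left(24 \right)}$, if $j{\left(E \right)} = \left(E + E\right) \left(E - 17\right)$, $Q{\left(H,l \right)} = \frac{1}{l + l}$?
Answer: $\frac{24514}{19} \approx 1290.2$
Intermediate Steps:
$Q{\left(H,l \right)} = \frac{1}{2 l}$
$j{\left(E \right)} = 2 E \left(-17 + E\right)$
$v{\left(r \right)} = \frac{5}{2 r}$ ($v{\left(r \right)} = 5 \frac{1}{2 r} = \frac{5}{2 r}$)
$1246 + v{\left(19 \right)} j{\left(24 \right)} = 1246 + \frac{5}{2 \cdot 19} \cdot 2 \cdot 24 \left(-17 + 24\right) = 1246 + \frac{5}{2} \cdot \frac{1}{19} \cdot 2 \cdot 24 \cdot 7 = 1246 + \frac{5}{38} \cdot 336 = 1246 + \frac{840}{19} = \frac{24514}{19}$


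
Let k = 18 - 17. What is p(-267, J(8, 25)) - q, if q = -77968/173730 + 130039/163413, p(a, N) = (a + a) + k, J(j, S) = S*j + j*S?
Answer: -2523597061976/4731623415 ≈ -533.35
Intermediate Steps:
k = 1
J(j, S) = 2*S*j (J(j, S) = S*j + S*j = 2*S*j)
p(a, N) = 1 + 2*a (p(a, N) = (a + a) + 1 = 2*a + 1 = 1 + 2*a)
q = 1641781781/4731623415 (q = -77968*1/173730 + 130039*(1/163413) = -38984/86865 + 130039/163413 = 1641781781/4731623415 ≈ 0.34698)
p(-267, J(8, 25)) - q = (1 + 2*(-267)) - 1*1641781781/4731623415 = (1 - 534) - 1641781781/4731623415 = -533 - 1641781781/4731623415 = -2523597061976/4731623415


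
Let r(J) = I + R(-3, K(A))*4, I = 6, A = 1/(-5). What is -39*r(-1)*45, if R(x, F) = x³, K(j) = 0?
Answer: 179010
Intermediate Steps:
A = -⅕ ≈ -0.20000
r(J) = -102 (r(J) = 6 + (-3)³*4 = 6 - 27*4 = 6 - 108 = -102)
-39*r(-1)*45 = -39*(-102)*45 = 3978*45 = 179010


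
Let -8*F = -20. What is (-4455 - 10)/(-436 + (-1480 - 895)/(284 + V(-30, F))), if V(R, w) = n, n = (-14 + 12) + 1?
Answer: 1263595/125763 ≈ 10.047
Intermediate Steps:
F = 5/2 (F = -⅛*(-20) = 5/2 ≈ 2.5000)
n = -1 (n = -2 + 1 = -1)
V(R, w) = -1
(-4455 - 10)/(-436 + (-1480 - 895)/(284 + V(-30, F))) = (-4455 - 10)/(-436 + (-1480 - 895)/(284 - 1)) = -4465/(-436 - 2375/283) = -4465/(-125763/283) = -4465*(-283/125763) = 1263595/125763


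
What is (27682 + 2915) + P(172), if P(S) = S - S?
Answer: 30597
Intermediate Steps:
P(S) = 0
(27682 + 2915) + P(172) = (27682 + 2915) + 0 = 30597 + 0 = 30597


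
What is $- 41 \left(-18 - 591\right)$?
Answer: $24969$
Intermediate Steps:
$- 41 \left(-18 - 591\right) = \left(-41\right) \left(-609\right) = 24969$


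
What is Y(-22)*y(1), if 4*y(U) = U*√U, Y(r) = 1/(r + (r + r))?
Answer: -1/264 ≈ -0.0037879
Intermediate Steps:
Y(r) = 1/(3*r) (Y(r) = 1/(r + 2*r) = 1/(3*r))
y(U) = U^(3/2)/4 (y(U) = (U*√U)/4 = U^(3/2)/4)
Y(-22)*y(1) = ((⅓)/(-22))*(1^(3/2)/4) = ((⅓)*(-1/22))*((¼)*1) = -1/66*¼ = -1/264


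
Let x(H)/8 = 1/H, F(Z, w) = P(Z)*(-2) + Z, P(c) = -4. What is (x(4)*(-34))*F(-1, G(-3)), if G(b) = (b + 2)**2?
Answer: -476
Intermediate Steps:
G(b) = (2 + b)**2
F(Z, w) = 8 + Z (F(Z, w) = -4*(-2) + Z = 8 + Z)
x(H) = 8/H
(x(4)*(-34))*F(-1, G(-3)) = ((8/4)*(-34))*(8 - 1) = ((8*(1/4))*(-34))*7 = (2*(-34))*7 = -68*7 = -476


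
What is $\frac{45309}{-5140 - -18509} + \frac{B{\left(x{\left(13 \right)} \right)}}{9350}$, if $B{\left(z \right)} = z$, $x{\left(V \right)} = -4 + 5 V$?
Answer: $\frac{424454659}{125000150} \approx 3.3956$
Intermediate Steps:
$\frac{45309}{-5140 - -18509} + \frac{B{\left(x{\left(13 \right)} \right)}}{9350} = \frac{45309}{-5140 - -18509} + \frac{-4 + 5 \cdot 13}{9350} = \frac{45309}{-5140 + 18509} + \left(-4 + 65\right) \frac{1}{9350} = \frac{45309}{13369} + 61 \cdot \frac{1}{9350} = 45309 \cdot \frac{1}{13369} + \frac{61}{9350} = \frac{45309}{13369} + \frac{61}{9350} = \frac{424454659}{125000150}$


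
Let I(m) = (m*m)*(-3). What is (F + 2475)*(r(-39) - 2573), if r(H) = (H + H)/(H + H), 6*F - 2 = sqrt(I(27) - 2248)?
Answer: -19099672/3 - 1286*I*sqrt(4435)/3 ≈ -6.3666e+6 - 28547.0*I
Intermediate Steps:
I(m) = -3*m**2 (I(m) = m**2*(-3) = -3*m**2)
F = 1/3 + I*sqrt(4435)/6 (F = 1/3 + sqrt(-3*27**2 - 2248)/6 = 1/3 + sqrt(-3*729 - 2248)/6 = 1/3 + sqrt(-2187 - 2248)/6 = 1/3 + sqrt(-4435)/6 = 1/3 + (I*sqrt(4435))/6 = 1/3 + I*sqrt(4435)/6 ≈ 0.33333 + 11.099*I)
r(H) = 1 (r(H) = (2*H)/((2*H)) = (2*H)*(1/(2*H)) = 1)
(F + 2475)*(r(-39) - 2573) = ((1/3 + I*sqrt(4435)/6) + 2475)*(1 - 2573) = (7426/3 + I*sqrt(4435)/6)*(-2572) = -19099672/3 - 1286*I*sqrt(4435)/3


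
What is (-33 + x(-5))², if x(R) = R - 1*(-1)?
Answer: 1369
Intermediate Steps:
x(R) = 1 + R (x(R) = R + 1 = 1 + R)
(-33 + x(-5))² = (-33 + (1 - 5))² = (-33 - 4)² = (-37)² = 1369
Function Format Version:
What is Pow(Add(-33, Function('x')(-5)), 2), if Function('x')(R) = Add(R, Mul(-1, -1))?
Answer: 1369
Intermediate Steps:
Function('x')(R) = Add(1, R) (Function('x')(R) = Add(R, 1) = Add(1, R))
Pow(Add(-33, Function('x')(-5)), 2) = Pow(Add(-33, Add(1, -5)), 2) = Pow(Add(-33, -4), 2) = Pow(-37, 2) = 1369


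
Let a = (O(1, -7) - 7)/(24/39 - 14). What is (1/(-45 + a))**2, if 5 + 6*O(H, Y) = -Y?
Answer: 68121/134908225 ≈ 0.00050494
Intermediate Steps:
O(H, Y) = -5/6 - Y/6 (O(H, Y) = -5/6 + (-Y)/6 = -5/6 - Y/6)
a = 130/261 (a = ((-5/6 - 1/6*(-7)) - 7)/(24/39 - 14) = ((-5/6 + 7/6) - 7)/(24*(1/39) - 14) = (1/3 - 7)/(8/13 - 14) = -20/(3*(-174/13)) = -20/3*(-13/174) = 130/261 ≈ 0.49808)
(1/(-45 + a))**2 = (1/(-45 + 130/261))**2 = (1/(-11615/261))**2 = (-261/11615)**2 = 68121/134908225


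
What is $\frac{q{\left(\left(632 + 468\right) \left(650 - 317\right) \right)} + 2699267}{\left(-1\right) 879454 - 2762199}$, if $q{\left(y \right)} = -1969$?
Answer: $- \frac{2697298}{3641653} \approx -0.74068$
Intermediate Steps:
$\frac{q{\left(\left(632 + 468\right) \left(650 - 317\right) \right)} + 2699267}{\left(-1\right) 879454 - 2762199} = \frac{-1969 + 2699267}{\left(-1\right) 879454 - 2762199} = \frac{2697298}{-879454 - 2762199} = \frac{2697298}{-3641653} = 2697298 \left(- \frac{1}{3641653}\right) = - \frac{2697298}{3641653}$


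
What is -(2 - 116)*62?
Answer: 7068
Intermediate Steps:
-(2 - 116)*62 = -(-114)*62 = -1*(-7068) = 7068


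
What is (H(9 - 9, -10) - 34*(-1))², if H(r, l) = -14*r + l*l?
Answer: 17956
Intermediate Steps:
H(r, l) = l² - 14*r (H(r, l) = -14*r + l² = l² - 14*r)
(H(9 - 9, -10) - 34*(-1))² = (((-10)² - 14*(9 - 9)) - 34*(-1))² = ((100 - 14*0) + 34)² = ((100 + 0) + 34)² = (100 + 34)² = 134² = 17956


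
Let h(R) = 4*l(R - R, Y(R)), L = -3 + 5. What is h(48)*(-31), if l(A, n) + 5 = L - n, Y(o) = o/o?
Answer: 496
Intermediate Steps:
L = 2
Y(o) = 1
l(A, n) = -3 - n (l(A, n) = -5 + (2 - n) = -3 - n)
h(R) = -16 (h(R) = 4*(-3 - 1*1) = 4*(-3 - 1) = 4*(-4) = -16)
h(48)*(-31) = -16*(-31) = 496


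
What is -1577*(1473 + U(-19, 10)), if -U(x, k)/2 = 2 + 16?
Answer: -2266149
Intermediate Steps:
U(x, k) = -36 (U(x, k) = -2*(2 + 16) = -2*18 = -36)
-1577*(1473 + U(-19, 10)) = -1577*(1473 - 36) = -1577*1437 = -2266149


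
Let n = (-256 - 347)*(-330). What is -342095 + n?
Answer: -143105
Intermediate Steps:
n = 198990 (n = -603*(-330) = 198990)
-342095 + n = -342095 + 198990 = -143105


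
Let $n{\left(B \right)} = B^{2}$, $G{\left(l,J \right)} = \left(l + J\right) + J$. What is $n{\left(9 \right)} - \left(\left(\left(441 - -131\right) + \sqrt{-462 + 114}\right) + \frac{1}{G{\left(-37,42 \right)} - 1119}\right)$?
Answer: $- \frac{526351}{1072} - 2 i \sqrt{87} \approx -491.0 - 18.655 i$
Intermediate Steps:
$G{\left(l,J \right)} = l + 2 J$ ($G{\left(l,J \right)} = \left(J + l\right) + J = l + 2 J$)
$n{\left(9 \right)} - \left(\left(\left(441 - -131\right) + \sqrt{-462 + 114}\right) + \frac{1}{G{\left(-37,42 \right)} - 1119}\right) = 9^{2} - \left(\left(\left(441 - -131\right) + \sqrt{-462 + 114}\right) + \frac{1}{\left(-37 + 2 \cdot 42\right) - 1119}\right) = 81 - \left(\left(\left(441 + 131\right) + \sqrt{-348}\right) + \frac{1}{\left(-37 + 84\right) - 1119}\right) = 81 - \left(\left(572 + 2 i \sqrt{87}\right) + \frac{1}{47 - 1119}\right) = 81 - \left(\left(572 + 2 i \sqrt{87}\right) + \frac{1}{-1072}\right) = 81 - \left(\left(572 + 2 i \sqrt{87}\right) - \frac{1}{1072}\right) = 81 - \left(\frac{613183}{1072} + 2 i \sqrt{87}\right) = - \frac{526351}{1072} - 2 i \sqrt{87}$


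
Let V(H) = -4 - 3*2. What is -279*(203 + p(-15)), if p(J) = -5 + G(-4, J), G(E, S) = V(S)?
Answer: -52452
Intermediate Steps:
V(H) = -10 (V(H) = -4 - 6 = -10)
G(E, S) = -10
p(J) = -15 (p(J) = -5 - 10 = -15)
-279*(203 + p(-15)) = -279*(203 - 15) = -279*188 = -52452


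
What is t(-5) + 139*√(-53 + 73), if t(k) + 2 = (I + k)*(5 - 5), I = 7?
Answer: -2 + 278*√5 ≈ 619.63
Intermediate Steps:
t(k) = -2 (t(k) = -2 + (7 + k)*(5 - 5) = -2 + (7 + k)*0 = -2 + 0 = -2)
t(-5) + 139*√(-53 + 73) = -2 + 139*√(-53 + 73) = -2 + 139*√20 = -2 + 139*(2*√5) = -2 + 278*√5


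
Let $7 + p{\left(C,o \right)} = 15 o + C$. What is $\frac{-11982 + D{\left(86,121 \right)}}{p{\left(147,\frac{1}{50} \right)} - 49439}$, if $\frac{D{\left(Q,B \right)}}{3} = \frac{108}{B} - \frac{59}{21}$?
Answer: $\frac{101536250}{417559989} \approx 0.24317$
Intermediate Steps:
$D{\left(Q,B \right)} = - \frac{59}{7} + \frac{324}{B}$ ($D{\left(Q,B \right)} = 3 \left(\frac{108}{B} - \frac{59}{21}\right) = 3 \left(- \frac{59}{21} + \frac{108}{B}\right) = - \frac{59}{7} + \frac{324}{B}$)
$p{\left(C,o \right)} = -7 + C + 15 o$ ($p{\left(C,o \right)} = -7 + \left(15 o + C\right) = -7 + \left(C + 15 o\right) = -7 + C + 15 o$)
$\frac{-11982 + D{\left(86,121 \right)}}{p{\left(147,\frac{1}{50} \right)} - 49439} = \frac{-11982 - \left(\frac{59}{7} - \frac{324}{121}\right)}{\left(-7 + 147 + \frac{15}{50}\right) - 49439} = \frac{-11982 + \left(- \frac{59}{7} + 324 \cdot \frac{1}{121}\right)}{\left(-7 + 147 + 15 \cdot \frac{1}{50}\right) - 49439} = \frac{-11982 + \left(- \frac{59}{7} + \frac{324}{121}\right)}{\left(-7 + 147 + \frac{3}{10}\right) - 49439} = \frac{-11982 - \frac{4871}{847}}{\frac{1403}{10} - 49439} = - \frac{10153625}{847 \left(- \frac{492987}{10}\right)} = \left(- \frac{10153625}{847}\right) \left(- \frac{10}{492987}\right) = \frac{101536250}{417559989}$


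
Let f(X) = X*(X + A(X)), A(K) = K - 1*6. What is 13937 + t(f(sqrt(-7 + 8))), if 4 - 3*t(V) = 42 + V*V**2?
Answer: 41837/3 ≈ 13946.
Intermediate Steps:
A(K) = -6 + K (A(K) = K - 6 = -6 + K)
f(X) = X*(-6 + 2*X) (f(X) = X*(X + (-6 + X)) = X*(-6 + 2*X))
t(V) = -38/3 - V**3/3 (t(V) = 4/3 - (42 + V*V**2)/3 = 4/3 - (42 + V**3)/3 = 4/3 + (-14 - V**3/3) = -38/3 - V**3/3)
13937 + t(f(sqrt(-7 + 8))) = 13937 + (-38/3 - 8*(-7 + 8)**(3/2)*(-3 + sqrt(-7 + 8))**3/3) = 13937 + (-38/3 - 8*(-3 + sqrt(1))**3/3) = 13937 + (-38/3 - 8*(-3 + 1)**3/3) = 13937 + (-38/3 - (2*1*(-2))**3/3) = 13937 + (-38/3 - 1/3*(-4)**3) = 13937 + (-38/3 - 1/3*(-64)) = 13937 + (-38/3 + 64/3) = 13937 + 26/3 = 41837/3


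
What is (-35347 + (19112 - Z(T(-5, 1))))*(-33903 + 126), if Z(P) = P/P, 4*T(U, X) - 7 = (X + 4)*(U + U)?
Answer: 548403372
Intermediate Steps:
T(U, X) = 7/4 + U*(4 + X)/2 (T(U, X) = 7/4 + ((X + 4)*(U + U))/4 = 7/4 + ((4 + X)*(2*U))/4 = 7/4 + (2*U*(4 + X))/4 = 7/4 + U*(4 + X)/2)
Z(P) = 1
(-35347 + (19112 - Z(T(-5, 1))))*(-33903 + 126) = (-35347 + (19112 - 1*1))*(-33903 + 126) = (-35347 + (19112 - 1))*(-33777) = (-35347 + 19111)*(-33777) = -16236*(-33777) = 548403372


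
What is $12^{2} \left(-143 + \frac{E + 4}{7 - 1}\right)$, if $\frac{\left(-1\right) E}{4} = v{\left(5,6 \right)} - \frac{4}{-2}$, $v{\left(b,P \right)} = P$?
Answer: $-21264$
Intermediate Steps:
$E = -32$ ($E = - 4 \left(6 - \frac{4}{-2}\right) = - 4 \left(6 - -2\right) = - 4 \left(6 + 2\right) = \left(-4\right) 8 = -32$)
$12^{2} \left(-143 + \frac{E + 4}{7 - 1}\right) = 12^{2} \left(-143 + \frac{-32 + 4}{7 - 1}\right) = 144 \left(-143 + \frac{1}{6} \left(-28\right)\right) = 144 \left(-143 - \frac{14}{3}\right) = 144 \left(- \frac{443}{3}\right) = -21264$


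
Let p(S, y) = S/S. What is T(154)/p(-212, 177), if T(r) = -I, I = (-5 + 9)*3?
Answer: -12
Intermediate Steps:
I = 12 (I = 4*3 = 12)
p(S, y) = 1
T(r) = -12 (T(r) = -1*12 = -12)
T(154)/p(-212, 177) = -12/1 = -12*1 = -12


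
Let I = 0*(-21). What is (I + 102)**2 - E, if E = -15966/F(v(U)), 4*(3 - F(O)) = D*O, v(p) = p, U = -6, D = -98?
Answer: 82345/8 ≈ 10293.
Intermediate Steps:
I = 0
F(O) = 3 + 49*O/2 (F(O) = 3 - (-49)*O/2 = 3 + 49*O/2)
E = 887/8 (E = -15966/(3 + (49/2)*(-6)) = -15966/(3 - 147) = -15966/(-144) = -15966*(-1/144) = 887/8 ≈ 110.88)
(I + 102)**2 - E = (0 + 102)**2 - 1*887/8 = 102**2 - 887/8 = 10404 - 887/8 = 82345/8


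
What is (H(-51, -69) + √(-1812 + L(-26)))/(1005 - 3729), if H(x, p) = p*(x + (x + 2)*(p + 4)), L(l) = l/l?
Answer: 36041/454 - I*√1811/2724 ≈ 79.385 - 0.015623*I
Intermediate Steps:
L(l) = 1
H(x, p) = p*(x + (2 + x)*(4 + p))
(H(-51, -69) + √(-1812 + L(-26)))/(1005 - 3729) = (-69*(8 + 2*(-69) + 5*(-51) - 69*(-51)) + √(-1812 + 1))/(1005 - 3729) = (-69*(8 - 138 - 255 + 3519) + √(-1811))/(-2724) = (-69*3134 + I*√1811)*(-1/2724) = (-216246 + I*√1811)*(-1/2724) = 36041/454 - I*√1811/2724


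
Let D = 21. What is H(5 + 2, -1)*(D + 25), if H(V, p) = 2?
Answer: 92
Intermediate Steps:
H(5 + 2, -1)*(D + 25) = 2*(21 + 25) = 2*46 = 92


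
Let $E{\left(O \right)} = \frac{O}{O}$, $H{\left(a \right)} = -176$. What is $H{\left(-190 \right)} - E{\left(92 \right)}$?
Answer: $-177$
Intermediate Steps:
$E{\left(O \right)} = 1$
$H{\left(-190 \right)} - E{\left(92 \right)} = -176 - 1 = -177$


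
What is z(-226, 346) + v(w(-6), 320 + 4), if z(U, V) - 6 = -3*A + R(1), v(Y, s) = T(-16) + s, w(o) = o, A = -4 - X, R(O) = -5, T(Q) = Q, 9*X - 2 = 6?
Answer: 971/3 ≈ 323.67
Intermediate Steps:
X = 8/9 (X = 2/9 + (⅑)*6 = 2/9 + ⅔ = 8/9 ≈ 0.88889)
A = -44/9 (A = -4 - 1*8/9 = -4 - 8/9 = -44/9 ≈ -4.8889)
v(Y, s) = -16 + s
z(U, V) = 47/3 (z(U, V) = 6 + (-3*(-44/9) - 5) = 6 + (44/3 - 5) = 6 + 29/3 = 47/3)
z(-226, 346) + v(w(-6), 320 + 4) = 47/3 + (-16 + (320 + 4)) = 47/3 + (-16 + 324) = 47/3 + 308 = 971/3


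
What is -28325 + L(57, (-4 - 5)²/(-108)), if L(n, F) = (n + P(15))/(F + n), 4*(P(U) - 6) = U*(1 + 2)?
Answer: -708092/25 ≈ -28324.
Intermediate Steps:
P(U) = 6 + 3*U/4 (P(U) = 6 + (U*(1 + 2))/4 = 6 + (U*3)/4 = 6 + (3*U)/4 = 6 + 3*U/4)
L(n, F) = (69/4 + n)/(F + n) (L(n, F) = (n + (6 + (¾)*15))/(F + n) = (n + (6 + 45/4))/(F + n) = (n + 69/4)/(F + n) = (69/4 + n)/(F + n))
-28325 + L(57, (-4 - 5)²/(-108)) = -28325 + (69/4 + 57)/((-4 - 5)²/(-108) + 57) = -28325 + (297/4)/((-9)²*(-1/108) + 57) = -28325 + (297/4)/(81*(-1/108) + 57) = -28325 + (297/4)/(-¾ + 57) = -28325 + (297/4)/(225/4) = -28325 + (4/225)*(297/4) = -28325 + 33/25 = -708092/25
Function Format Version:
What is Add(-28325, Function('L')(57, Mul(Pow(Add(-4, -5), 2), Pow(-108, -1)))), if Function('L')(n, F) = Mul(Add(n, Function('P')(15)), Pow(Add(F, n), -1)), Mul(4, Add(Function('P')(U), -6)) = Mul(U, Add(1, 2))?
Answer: Rational(-708092, 25) ≈ -28324.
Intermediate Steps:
Function('P')(U) = Add(6, Mul(Rational(3, 4), U)) (Function('P')(U) = Add(6, Mul(Rational(1, 4), Mul(U, Add(1, 2)))) = Add(6, Mul(Rational(1, 4), Mul(U, 3))) = Add(6, Mul(Rational(1, 4), Mul(3, U))) = Add(6, Mul(Rational(3, 4), U)))
Function('L')(n, F) = Mul(Pow(Add(F, n), -1), Add(Rational(69, 4), n)) (Function('L')(n, F) = Mul(Add(n, Add(6, Mul(Rational(3, 4), 15))), Pow(Add(F, n), -1)) = Mul(Add(n, Add(6, Rational(45, 4))), Pow(Add(F, n), -1)) = Mul(Add(n, Rational(69, 4)), Pow(Add(F, n), -1)) = Mul(Add(Rational(69, 4), n), Pow(Add(F, n), -1)) = Mul(Pow(Add(F, n), -1), Add(Rational(69, 4), n)))
Add(-28325, Function('L')(57, Mul(Pow(Add(-4, -5), 2), Pow(-108, -1)))) = Add(-28325, Mul(Pow(Add(Mul(Pow(Add(-4, -5), 2), Pow(-108, -1)), 57), -1), Add(Rational(69, 4), 57))) = Add(-28325, Mul(Pow(Add(Mul(Pow(-9, 2), Rational(-1, 108)), 57), -1), Rational(297, 4))) = Add(-28325, Mul(Pow(Add(Mul(81, Rational(-1, 108)), 57), -1), Rational(297, 4))) = Add(-28325, Mul(Pow(Add(Rational(-3, 4), 57), -1), Rational(297, 4))) = Add(-28325, Mul(Pow(Rational(225, 4), -1), Rational(297, 4))) = Add(-28325, Mul(Rational(4, 225), Rational(297, 4))) = Add(-28325, Rational(33, 25)) = Rational(-708092, 25)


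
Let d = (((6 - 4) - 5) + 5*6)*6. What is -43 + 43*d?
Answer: 6923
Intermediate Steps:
d = 162 (d = ((2 - 5) + 30)*6 = (-3 + 30)*6 = 27*6 = 162)
-43 + 43*d = -43 + 43*162 = -43 + 6966 = 6923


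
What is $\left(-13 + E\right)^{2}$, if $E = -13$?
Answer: $676$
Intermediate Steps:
$\left(-13 + E\right)^{2} = \left(-13 - 13\right)^{2} = \left(-26\right)^{2} = 676$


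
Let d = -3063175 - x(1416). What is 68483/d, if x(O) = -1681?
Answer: -68483/3061494 ≈ -0.022369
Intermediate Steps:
d = -3061494 (d = -3063175 - 1*(-1681) = -3063175 + 1681 = -3061494)
68483/d = 68483/(-3061494) = 68483*(-1/3061494) = -68483/3061494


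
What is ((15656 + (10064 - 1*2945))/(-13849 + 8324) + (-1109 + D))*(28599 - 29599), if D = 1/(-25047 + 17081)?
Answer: 979818110500/880243 ≈ 1.1131e+6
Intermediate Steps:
D = -1/7966 (D = 1/(-7966) = -1/7966 ≈ -0.00012553)
((15656 + (10064 - 1*2945))/(-13849 + 8324) + (-1109 + D))*(28599 - 29599) = ((15656 + (10064 - 1*2945))/(-13849 + 8324) + (-1109 - 1/7966))*(28599 - 29599) = ((15656 + (10064 - 2945))/(-5525) - 8834295/7966)*(-1000) = ((15656 + 7119)*(-1/5525) - 8834295/7966)*(-1000) = (22775*(-1/5525) - 8834295/7966)*(-1000) = (-911/221 - 8834295/7966)*(-1000) = -1959636221/1760486*(-1000) = 979818110500/880243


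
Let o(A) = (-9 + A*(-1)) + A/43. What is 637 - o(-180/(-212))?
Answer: 1474124/2279 ≈ 646.83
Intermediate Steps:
o(A) = -9 - 42*A/43 (o(A) = (-9 - A) + A*(1/43) = (-9 - A) + A/43 = -9 - 42*A/43)
637 - o(-180/(-212)) = 637 - (-9 - (-7560)/(43*(-212))) = 637 - (-9 - (-7560)*(-1)/(43*212)) = 637 - (-9 - 42/43*45/53) = 637 - (-9 - 1890/2279) = 637 - 1*(-22401/2279) = 637 + 22401/2279 = 1474124/2279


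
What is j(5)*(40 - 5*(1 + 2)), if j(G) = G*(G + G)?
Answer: 1250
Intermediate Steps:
j(G) = 2*G² (j(G) = G*(2*G) = 2*G²)
j(5)*(40 - 5*(1 + 2)) = (2*5²)*(40 - 5*(1 + 2)) = (2*25)*(40 - 5*3) = 50*(40 - 15) = 50*25 = 1250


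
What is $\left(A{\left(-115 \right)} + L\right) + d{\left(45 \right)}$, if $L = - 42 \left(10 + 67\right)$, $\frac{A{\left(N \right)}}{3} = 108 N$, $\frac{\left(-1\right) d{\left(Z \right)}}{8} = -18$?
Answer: $-40350$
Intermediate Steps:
$d{\left(Z \right)} = 144$ ($d{\left(Z \right)} = \left(-8\right) \left(-18\right) = 144$)
$A{\left(N \right)} = 324 N$ ($A{\left(N \right)} = 3 \cdot 108 N = 324 N$)
$L = -3234$ ($L = \left(-42\right) 77 = -3234$)
$\left(A{\left(-115 \right)} + L\right) + d{\left(45 \right)} = \left(324 \left(-115\right) - 3234\right) + 144 = \left(-37260 - 3234\right) + 144 = -40494 + 144 = -40350$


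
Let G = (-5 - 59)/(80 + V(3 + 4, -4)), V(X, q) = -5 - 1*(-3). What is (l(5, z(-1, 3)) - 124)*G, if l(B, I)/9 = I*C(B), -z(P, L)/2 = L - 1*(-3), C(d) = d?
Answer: 21248/39 ≈ 544.82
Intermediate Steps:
z(P, L) = -6 - 2*L (z(P, L) = -2*(L - 1*(-3)) = -2*(L + 3) = -2*(3 + L) = -6 - 2*L)
V(X, q) = -2 (V(X, q) = -5 + 3 = -2)
G = -32/39 (G = (-5 - 59)/(80 - 2) = -64/78 = -64*1/78 = -32/39 ≈ -0.82051)
l(B, I) = 9*B*I (l(B, I) = 9*(I*B) = 9*(B*I) = 9*B*I)
(l(5, z(-1, 3)) - 124)*G = (9*5*(-6 - 2*3) - 124)*(-32/39) = (9*5*(-6 - 6) - 124)*(-32/39) = (9*5*(-12) - 124)*(-32/39) = (-540 - 124)*(-32/39) = -664*(-32/39) = 21248/39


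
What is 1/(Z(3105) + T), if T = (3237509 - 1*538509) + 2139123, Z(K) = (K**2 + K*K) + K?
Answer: 1/24123278 ≈ 4.1454e-8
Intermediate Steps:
Z(K) = K + 2*K**2 (Z(K) = (K**2 + K**2) + K = 2*K**2 + K = K + 2*K**2)
T = 4838123 (T = (3237509 - 538509) + 2139123 = 2699000 + 2139123 = 4838123)
1/(Z(3105) + T) = 1/(3105*(1 + 2*3105) + 4838123) = 1/(3105*(1 + 6210) + 4838123) = 1/(3105*6211 + 4838123) = 1/(19285155 + 4838123) = 1/24123278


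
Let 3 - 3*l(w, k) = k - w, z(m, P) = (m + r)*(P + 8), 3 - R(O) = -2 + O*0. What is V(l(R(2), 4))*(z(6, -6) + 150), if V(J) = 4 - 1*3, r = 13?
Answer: 188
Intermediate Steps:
R(O) = 5 (R(O) = 3 - (-2 + O*0) = 3 - (-2 + 0) = 3 - 1*(-2) = 3 + 2 = 5)
z(m, P) = (8 + P)*(13 + m) (z(m, P) = (m + 13)*(P + 8) = (13 + m)*(8 + P) = (8 + P)*(13 + m))
l(w, k) = 1 - k/3 + w/3 (l(w, k) = 1 - (k - w)/3 = 1 + (-k/3 + w/3) = 1 - k/3 + w/3)
V(J) = 1 (V(J) = 4 - 3 = 1)
V(l(R(2), 4))*(z(6, -6) + 150) = 1*((104 + 8*6 + 13*(-6) - 6*6) + 150) = 1*((104 + 48 - 78 - 36) + 150) = 1*(38 + 150) = 1*188 = 188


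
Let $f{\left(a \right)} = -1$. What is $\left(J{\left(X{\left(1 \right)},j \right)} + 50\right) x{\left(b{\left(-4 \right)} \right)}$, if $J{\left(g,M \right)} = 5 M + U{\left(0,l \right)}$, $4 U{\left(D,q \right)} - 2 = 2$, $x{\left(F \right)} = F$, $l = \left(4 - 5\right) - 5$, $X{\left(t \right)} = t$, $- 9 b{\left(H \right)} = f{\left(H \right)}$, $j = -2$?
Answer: $\frac{41}{9} \approx 4.5556$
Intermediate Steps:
$b{\left(H \right)} = \frac{1}{9}$ ($b{\left(H \right)} = \left(- \frac{1}{9}\right) \left(-1\right) = \frac{1}{9}$)
$l = -6$ ($l = -1 - 5 = -6$)
$U{\left(D,q \right)} = 1$ ($U{\left(D,q \right)} = \frac{1}{2} + \frac{1}{4} \cdot 2 = \frac{1}{2} + \frac{1}{2} = 1$)
$J{\left(g,M \right)} = 1 + 5 M$ ($J{\left(g,M \right)} = 5 M + 1 = 1 + 5 M$)
$\left(J{\left(X{\left(1 \right)},j \right)} + 50\right) x{\left(b{\left(-4 \right)} \right)} = \left(\left(1 + 5 \left(-2\right)\right) + 50\right) \frac{1}{9} = \left(\left(1 - 10\right) + 50\right) \frac{1}{9} = \left(-9 + 50\right) \frac{1}{9} = 41 \cdot \frac{1}{9} = \frac{41}{9}$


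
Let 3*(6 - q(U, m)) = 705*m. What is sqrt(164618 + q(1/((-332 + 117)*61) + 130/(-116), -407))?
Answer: sqrt(260269) ≈ 510.17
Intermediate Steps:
q(U, m) = 6 - 235*m
sqrt(164618 + q(1/((-332 + 117)*61) + 130/(-116), -407)) = sqrt(164618 + (6 - 235*(-407))) = sqrt(164618 + (6 + 95645)) = sqrt(164618 + 95651) = sqrt(260269)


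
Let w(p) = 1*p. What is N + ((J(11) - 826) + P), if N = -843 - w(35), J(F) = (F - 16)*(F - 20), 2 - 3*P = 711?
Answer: -5686/3 ≈ -1895.3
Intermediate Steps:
P = -709/3 (P = ⅔ - ⅓*711 = ⅔ - 237 = -709/3 ≈ -236.33)
J(F) = (-20 + F)*(-16 + F) (J(F) = (-16 + F)*(-20 + F) = (-20 + F)*(-16 + F))
w(p) = p
N = -878 (N = -843 - 1*35 = -843 - 35 = -878)
N + ((J(11) - 826) + P) = -878 + (((320 + 11² - 36*11) - 826) - 709/3) = -878 + (((320 + 121 - 396) - 826) - 709/3) = -878 + ((45 - 826) - 709/3) = -878 + (-781 - 709/3) = -878 - 3052/3 = -5686/3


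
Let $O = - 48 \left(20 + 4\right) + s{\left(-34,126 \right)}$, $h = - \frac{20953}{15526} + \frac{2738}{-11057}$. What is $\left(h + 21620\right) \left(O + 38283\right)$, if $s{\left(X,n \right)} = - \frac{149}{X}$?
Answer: $\frac{4685838468707050593}{5836813388} \approx 8.0281 \cdot 10^{8}$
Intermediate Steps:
$h = - \frac{274187509}{171670982}$ ($h = \left(-20953\right) \frac{1}{15526} + 2738 \left(- \frac{1}{11057}\right) = - \frac{20953}{15526} - \frac{2738}{11057} = - \frac{274187509}{171670982} \approx -1.5972$)
$O = - \frac{39019}{34}$ ($O = - 48 \left(20 + 4\right) - \frac{149}{-34} = \left(-48\right) 24 - - \frac{149}{34} = -1152 + \frac{149}{34} = - \frac{39019}{34} \approx -1147.6$)
$\left(h + 21620\right) \left(O + 38283\right) = \left(- \frac{274187509}{171670982} + 21620\right) \left(- \frac{39019}{34} + 38283\right) = \frac{3711252443331}{171670982} \cdot \frac{1262603}{34} = \frac{4685838468707050593}{5836813388}$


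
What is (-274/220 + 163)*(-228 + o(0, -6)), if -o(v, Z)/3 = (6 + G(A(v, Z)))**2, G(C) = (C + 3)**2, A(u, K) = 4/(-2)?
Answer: -1334475/22 ≈ -60658.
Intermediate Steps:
A(u, K) = -2 (A(u, K) = 4*(-1/2) = -2)
G(C) = (3 + C)**2
o(v, Z) = -147 (o(v, Z) = -3*(6 + (3 - 2)**2)**2 = -3*(6 + 1**2)**2 = -3*(6 + 1)**2 = -3*7**2 = -3*49 = -147)
(-274/220 + 163)*(-228 + o(0, -6)) = (-274/220 + 163)*(-228 - 147) = (-274*1/220 + 163)*(-375) = (-137/110 + 163)*(-375) = (17793/110)*(-375) = -1334475/22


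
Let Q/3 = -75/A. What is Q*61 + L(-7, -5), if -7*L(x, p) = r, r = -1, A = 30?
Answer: -6403/14 ≈ -457.36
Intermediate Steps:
L(x, p) = 1/7 (L(x, p) = -1/7*(-1) = 1/7)
Q = -15/2 (Q = 3*(-75/30) = 3*(-75*1/30) = 3*(-5/2) = -15/2 ≈ -7.5000)
Q*61 + L(-7, -5) = -15/2*61 + 1/7 = -915/2 + 1/7 = -6403/14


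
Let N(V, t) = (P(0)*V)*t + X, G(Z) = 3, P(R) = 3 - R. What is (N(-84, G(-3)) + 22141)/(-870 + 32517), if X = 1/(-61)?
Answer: 434828/643489 ≈ 0.67573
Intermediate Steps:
X = -1/61 ≈ -0.016393
N(V, t) = -1/61 + 3*V*t (N(V, t) = ((3 - 1*0)*V)*t - 1/61 = ((3 + 0)*V)*t - 1/61 = (3*V)*t - 1/61 = 3*V*t - 1/61 = -1/61 + 3*V*t)
(N(-84, G(-3)) + 22141)/(-870 + 32517) = ((-1/61 + 3*(-84)*3) + 22141)/(-870 + 32517) = ((-1/61 - 756) + 22141)/31647 = (-46117/61 + 22141)*(1/31647) = (1304484/61)*(1/31647) = 434828/643489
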